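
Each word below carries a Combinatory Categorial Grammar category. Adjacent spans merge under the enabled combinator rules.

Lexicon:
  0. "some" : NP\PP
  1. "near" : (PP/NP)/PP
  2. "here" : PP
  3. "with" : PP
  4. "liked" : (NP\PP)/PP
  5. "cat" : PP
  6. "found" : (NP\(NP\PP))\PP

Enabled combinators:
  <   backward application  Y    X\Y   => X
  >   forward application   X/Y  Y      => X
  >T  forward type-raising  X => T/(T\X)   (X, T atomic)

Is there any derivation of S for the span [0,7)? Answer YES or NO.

NO

NP\PP (PP/NP)/PP PP PP (NP\PP)/PP PP (NP\(NP\PP))\PP
CKY chart[0,7] = {N/(N\NP), NP, NP/(NP\NP), PP/(PP\NP), S/(S\NP)}; S ∉ chart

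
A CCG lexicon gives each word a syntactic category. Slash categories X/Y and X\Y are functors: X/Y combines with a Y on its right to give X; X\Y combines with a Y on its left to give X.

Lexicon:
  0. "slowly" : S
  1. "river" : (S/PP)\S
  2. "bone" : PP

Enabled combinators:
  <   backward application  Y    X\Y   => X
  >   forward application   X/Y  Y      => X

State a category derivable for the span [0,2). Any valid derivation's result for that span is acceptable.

S/PP

[0,3] S   >
  [0,2] S/PP   <
    [0,1] "slowly" : S
    [1,2] "river" : (S/PP)\S
  [2,3] "bone" : PP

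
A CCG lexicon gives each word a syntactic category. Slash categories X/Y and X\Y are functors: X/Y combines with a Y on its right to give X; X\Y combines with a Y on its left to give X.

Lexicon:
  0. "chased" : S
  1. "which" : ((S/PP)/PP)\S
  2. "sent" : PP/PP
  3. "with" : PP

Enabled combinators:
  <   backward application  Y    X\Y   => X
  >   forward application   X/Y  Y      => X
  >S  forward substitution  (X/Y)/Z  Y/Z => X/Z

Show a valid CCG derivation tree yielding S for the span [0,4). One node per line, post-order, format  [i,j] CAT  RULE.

[0,1] S  lex  "chased"
[1,2] ((S/PP)/PP)\S  lex  "which"
[0,2] (S/PP)/PP  <  k=1
[2,3] PP/PP  lex  "sent"
[0,3] S/PP  >S  k=2
[3,4] PP  lex  "with"
[0,4] S  >  k=3

[0,4] S   >
  [0,3] S/PP   >S
    [0,2] (S/PP)/PP   <
      [0,1] "chased" : S
      [1,2] "which" : ((S/PP)/PP)\S
    [2,3] "sent" : PP/PP
  [3,4] "with" : PP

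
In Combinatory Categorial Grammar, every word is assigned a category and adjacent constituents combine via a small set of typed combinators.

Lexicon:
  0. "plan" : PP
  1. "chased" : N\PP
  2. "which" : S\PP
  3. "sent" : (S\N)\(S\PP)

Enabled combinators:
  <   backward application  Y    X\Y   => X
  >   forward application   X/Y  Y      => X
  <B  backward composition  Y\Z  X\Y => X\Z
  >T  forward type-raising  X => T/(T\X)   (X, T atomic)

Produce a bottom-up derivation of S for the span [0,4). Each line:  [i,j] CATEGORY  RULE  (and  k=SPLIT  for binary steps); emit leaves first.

[0,4] S   <
  [0,2] N   >
    [0,1] N/(N\PP)   >T
      [0,1] "plan" : PP
    [1,2] "chased" : N\PP
  [2,4] S\N   <
    [2,3] "which" : S\PP
    [3,4] "sent" : (S\N)\(S\PP)

[0,1] PP  lex  "plan"
[0,1] N/(N\PP)  >T
[1,2] N\PP  lex  "chased"
[0,2] N  >  k=1
[2,3] S\PP  lex  "which"
[3,4] (S\N)\(S\PP)  lex  "sent"
[2,4] S\N  <  k=3
[0,4] S  <  k=2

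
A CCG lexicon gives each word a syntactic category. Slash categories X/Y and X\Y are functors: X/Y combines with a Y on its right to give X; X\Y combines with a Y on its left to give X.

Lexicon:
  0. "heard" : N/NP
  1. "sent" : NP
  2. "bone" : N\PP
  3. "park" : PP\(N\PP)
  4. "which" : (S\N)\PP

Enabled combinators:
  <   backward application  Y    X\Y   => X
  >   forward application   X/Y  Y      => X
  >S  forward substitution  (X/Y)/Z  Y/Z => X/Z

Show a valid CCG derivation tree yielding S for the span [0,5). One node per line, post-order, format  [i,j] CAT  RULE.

[0,1] N/NP  lex  "heard"
[1,2] NP  lex  "sent"
[0,2] N  >  k=1
[2,3] N\PP  lex  "bone"
[3,4] PP\(N\PP)  lex  "park"
[2,4] PP  <  k=3
[4,5] (S\N)\PP  lex  "which"
[2,5] S\N  <  k=4
[0,5] S  <  k=2

[0,5] S   <
  [0,2] N   >
    [0,1] "heard" : N/NP
    [1,2] "sent" : NP
  [2,5] S\N   <
    [2,4] PP   <
      [2,3] "bone" : N\PP
      [3,4] "park" : PP\(N\PP)
    [4,5] "which" : (S\N)\PP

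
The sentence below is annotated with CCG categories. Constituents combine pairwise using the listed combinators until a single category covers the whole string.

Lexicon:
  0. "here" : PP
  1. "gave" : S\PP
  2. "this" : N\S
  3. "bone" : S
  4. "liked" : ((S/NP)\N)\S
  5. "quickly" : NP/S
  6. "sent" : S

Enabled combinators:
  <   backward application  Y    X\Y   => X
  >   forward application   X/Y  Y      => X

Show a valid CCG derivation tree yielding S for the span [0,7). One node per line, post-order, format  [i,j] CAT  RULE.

[0,1] PP  lex  "here"
[1,2] S\PP  lex  "gave"
[0,2] S  <  k=1
[2,3] N\S  lex  "this"
[0,3] N  <  k=2
[3,4] S  lex  "bone"
[4,5] ((S/NP)\N)\S  lex  "liked"
[3,5] (S/NP)\N  <  k=4
[0,5] S/NP  <  k=3
[5,6] NP/S  lex  "quickly"
[6,7] S  lex  "sent"
[5,7] NP  >  k=6
[0,7] S  >  k=5

[0,7] S   >
  [0,5] S/NP   <
    [0,3] N   <
      [0,2] S   <
        [0,1] "here" : PP
        [1,2] "gave" : S\PP
      [2,3] "this" : N\S
    [3,5] (S/NP)\N   <
      [3,4] "bone" : S
      [4,5] "liked" : ((S/NP)\N)\S
  [5,7] NP   >
    [5,6] "quickly" : NP/S
    [6,7] "sent" : S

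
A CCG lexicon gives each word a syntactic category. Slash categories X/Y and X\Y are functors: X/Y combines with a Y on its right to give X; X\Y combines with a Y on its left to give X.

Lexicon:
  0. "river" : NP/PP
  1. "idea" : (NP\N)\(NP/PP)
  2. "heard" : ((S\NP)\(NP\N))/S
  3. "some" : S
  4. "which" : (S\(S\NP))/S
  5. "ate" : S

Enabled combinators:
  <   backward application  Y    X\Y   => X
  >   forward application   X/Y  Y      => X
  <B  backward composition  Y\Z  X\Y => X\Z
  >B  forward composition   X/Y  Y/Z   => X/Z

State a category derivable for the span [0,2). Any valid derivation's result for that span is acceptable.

[0,6] S   <
  [0,4] S\NP   <
    [0,2] NP\N   <
      [0,1] "river" : NP/PP
      [1,2] "idea" : (NP\N)\(NP/PP)
    [2,4] (S\NP)\(NP\N)   >
      [2,3] "heard" : ((S\NP)\(NP\N))/S
      [3,4] "some" : S
  [4,6] S\(S\NP)   >
    [4,5] "which" : (S\(S\NP))/S
    [5,6] "ate" : S

NP\N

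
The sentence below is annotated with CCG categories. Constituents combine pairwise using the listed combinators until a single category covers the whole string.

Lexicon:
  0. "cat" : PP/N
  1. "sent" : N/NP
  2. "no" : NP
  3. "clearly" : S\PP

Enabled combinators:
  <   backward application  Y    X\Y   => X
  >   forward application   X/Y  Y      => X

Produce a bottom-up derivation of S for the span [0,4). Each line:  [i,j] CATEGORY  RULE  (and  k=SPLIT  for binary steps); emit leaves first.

[0,4] S   <
  [0,3] PP   >
    [0,1] "cat" : PP/N
    [1,3] N   >
      [1,2] "sent" : N/NP
      [2,3] "no" : NP
  [3,4] "clearly" : S\PP

[0,1] PP/N  lex  "cat"
[1,2] N/NP  lex  "sent"
[2,3] NP  lex  "no"
[1,3] N  >  k=2
[0,3] PP  >  k=1
[3,4] S\PP  lex  "clearly"
[0,4] S  <  k=3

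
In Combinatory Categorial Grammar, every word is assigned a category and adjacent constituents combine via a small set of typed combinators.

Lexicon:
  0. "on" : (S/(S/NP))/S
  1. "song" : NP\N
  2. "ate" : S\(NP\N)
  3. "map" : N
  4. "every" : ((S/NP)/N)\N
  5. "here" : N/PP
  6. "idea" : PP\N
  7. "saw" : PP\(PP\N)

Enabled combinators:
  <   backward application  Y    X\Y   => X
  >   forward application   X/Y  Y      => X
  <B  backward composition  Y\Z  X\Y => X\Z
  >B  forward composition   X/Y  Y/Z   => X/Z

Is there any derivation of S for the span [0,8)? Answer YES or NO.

YES

[0,8] S   >
  [0,5] S/N   >B
    [0,3] S/(S/NP)   >
      [0,1] "on" : (S/(S/NP))/S
      [1,3] S   <
        [1,2] "song" : NP\N
        [2,3] "ate" : S\(NP\N)
    [3,5] (S/NP)/N   <
      [3,4] "map" : N
      [4,5] "every" : ((S/NP)/N)\N
  [5,8] N   >
    [5,6] "here" : N/PP
    [6,8] PP   <
      [6,7] "idea" : PP\N
      [7,8] "saw" : PP\(PP\N)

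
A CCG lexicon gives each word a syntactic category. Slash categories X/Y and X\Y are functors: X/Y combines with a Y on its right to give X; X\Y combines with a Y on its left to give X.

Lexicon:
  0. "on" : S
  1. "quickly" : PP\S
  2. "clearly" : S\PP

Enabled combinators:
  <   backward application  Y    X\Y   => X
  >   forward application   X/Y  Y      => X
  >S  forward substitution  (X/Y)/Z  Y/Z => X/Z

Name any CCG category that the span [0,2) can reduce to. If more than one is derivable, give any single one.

[0,3] S   <
  [0,2] PP   <
    [0,1] "on" : S
    [1,2] "quickly" : PP\S
  [2,3] "clearly" : S\PP

PP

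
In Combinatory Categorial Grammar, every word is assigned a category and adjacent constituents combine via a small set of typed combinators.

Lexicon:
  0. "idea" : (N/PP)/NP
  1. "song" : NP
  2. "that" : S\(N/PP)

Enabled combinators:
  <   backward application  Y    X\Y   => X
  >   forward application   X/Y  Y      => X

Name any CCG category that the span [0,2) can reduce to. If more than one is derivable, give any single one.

N/PP

[0,3] S   <
  [0,2] N/PP   >
    [0,1] "idea" : (N/PP)/NP
    [1,2] "song" : NP
  [2,3] "that" : S\(N/PP)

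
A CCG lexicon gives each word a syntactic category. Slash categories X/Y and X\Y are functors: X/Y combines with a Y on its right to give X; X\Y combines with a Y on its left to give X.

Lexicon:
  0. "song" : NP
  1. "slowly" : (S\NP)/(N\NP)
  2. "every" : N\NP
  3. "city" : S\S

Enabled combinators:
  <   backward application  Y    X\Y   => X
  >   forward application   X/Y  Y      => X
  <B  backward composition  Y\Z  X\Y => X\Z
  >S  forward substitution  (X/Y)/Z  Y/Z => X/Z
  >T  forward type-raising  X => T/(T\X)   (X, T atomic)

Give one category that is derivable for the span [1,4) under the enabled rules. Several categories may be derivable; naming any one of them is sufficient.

[0,4] S   <
  [0,1] "song" : NP
  [1,4] S\NP   <B
    [1,3] S\NP   >
      [1,2] "slowly" : (S\NP)/(N\NP)
      [2,3] "every" : N\NP
    [3,4] "city" : S\S

S\NP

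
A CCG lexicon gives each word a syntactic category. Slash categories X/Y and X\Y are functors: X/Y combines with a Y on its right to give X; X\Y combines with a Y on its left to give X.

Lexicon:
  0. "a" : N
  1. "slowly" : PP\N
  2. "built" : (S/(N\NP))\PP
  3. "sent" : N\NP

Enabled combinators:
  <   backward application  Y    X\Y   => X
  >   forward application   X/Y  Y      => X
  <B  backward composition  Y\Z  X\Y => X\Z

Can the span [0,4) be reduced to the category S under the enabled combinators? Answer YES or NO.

YES

[0,4] S   >
  [0,3] S/(N\NP)   <
    [0,2] PP   <
      [0,1] "a" : N
      [1,2] "slowly" : PP\N
    [2,3] "built" : (S/(N\NP))\PP
  [3,4] "sent" : N\NP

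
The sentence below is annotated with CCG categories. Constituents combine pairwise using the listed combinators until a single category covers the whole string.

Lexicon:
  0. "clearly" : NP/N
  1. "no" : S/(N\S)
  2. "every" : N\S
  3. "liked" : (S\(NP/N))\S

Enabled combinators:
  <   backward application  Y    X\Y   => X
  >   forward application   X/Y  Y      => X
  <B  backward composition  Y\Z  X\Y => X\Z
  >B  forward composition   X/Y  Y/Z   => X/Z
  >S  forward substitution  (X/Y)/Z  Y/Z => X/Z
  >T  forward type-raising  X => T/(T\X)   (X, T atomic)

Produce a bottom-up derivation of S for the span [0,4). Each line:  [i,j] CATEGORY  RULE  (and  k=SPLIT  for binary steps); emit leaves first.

[0,4] S   <
  [0,1] "clearly" : NP/N
  [1,4] S\(NP/N)   <
    [1,3] S   >
      [1,2] "no" : S/(N\S)
      [2,3] "every" : N\S
    [3,4] "liked" : (S\(NP/N))\S

[0,1] NP/N  lex  "clearly"
[1,2] S/(N\S)  lex  "no"
[2,3] N\S  lex  "every"
[1,3] S  >  k=2
[3,4] (S\(NP/N))\S  lex  "liked"
[1,4] S\(NP/N)  <  k=3
[0,4] S  <  k=1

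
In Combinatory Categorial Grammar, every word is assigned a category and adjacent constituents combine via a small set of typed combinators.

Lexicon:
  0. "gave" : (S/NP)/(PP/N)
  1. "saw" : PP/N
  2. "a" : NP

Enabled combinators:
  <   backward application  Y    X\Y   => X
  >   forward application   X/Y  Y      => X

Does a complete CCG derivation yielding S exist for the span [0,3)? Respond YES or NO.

YES

[0,3] S   >
  [0,2] S/NP   >
    [0,1] "gave" : (S/NP)/(PP/N)
    [1,2] "saw" : PP/N
  [2,3] "a" : NP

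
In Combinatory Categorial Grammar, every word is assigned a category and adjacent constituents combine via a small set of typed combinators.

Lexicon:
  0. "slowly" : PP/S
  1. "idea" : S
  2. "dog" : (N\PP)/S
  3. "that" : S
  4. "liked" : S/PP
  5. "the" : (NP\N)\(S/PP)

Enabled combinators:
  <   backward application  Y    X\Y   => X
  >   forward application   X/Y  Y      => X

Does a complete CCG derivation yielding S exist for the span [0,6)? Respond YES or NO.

NO

PP/S S (N\PP)/S S S/PP (NP\N)\(S/PP)
CKY chart[0,6] = {NP}; S ∉ chart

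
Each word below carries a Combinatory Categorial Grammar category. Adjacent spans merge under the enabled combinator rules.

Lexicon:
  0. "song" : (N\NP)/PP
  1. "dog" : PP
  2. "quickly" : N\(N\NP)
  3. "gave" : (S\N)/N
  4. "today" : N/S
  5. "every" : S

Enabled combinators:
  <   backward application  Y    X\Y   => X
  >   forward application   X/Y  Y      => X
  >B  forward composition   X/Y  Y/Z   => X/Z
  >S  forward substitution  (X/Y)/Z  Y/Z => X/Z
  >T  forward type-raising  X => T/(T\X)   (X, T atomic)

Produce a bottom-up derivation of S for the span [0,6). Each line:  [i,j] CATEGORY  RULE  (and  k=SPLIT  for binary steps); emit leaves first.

[0,6] S   <
  [0,3] N   <
    [0,2] N\NP   >
      [0,1] "song" : (N\NP)/PP
      [1,2] "dog" : PP
    [2,3] "quickly" : N\(N\NP)
  [3,6] S\N   >
    [3,4] "gave" : (S\N)/N
    [4,6] N   >
      [4,5] "today" : N/S
      [5,6] "every" : S

[0,1] (N\NP)/PP  lex  "song"
[1,2] PP  lex  "dog"
[0,2] N\NP  >  k=1
[2,3] N\(N\NP)  lex  "quickly"
[0,3] N  <  k=2
[3,4] (S\N)/N  lex  "gave"
[4,5] N/S  lex  "today"
[5,6] S  lex  "every"
[4,6] N  >  k=5
[3,6] S\N  >  k=4
[0,6] S  <  k=3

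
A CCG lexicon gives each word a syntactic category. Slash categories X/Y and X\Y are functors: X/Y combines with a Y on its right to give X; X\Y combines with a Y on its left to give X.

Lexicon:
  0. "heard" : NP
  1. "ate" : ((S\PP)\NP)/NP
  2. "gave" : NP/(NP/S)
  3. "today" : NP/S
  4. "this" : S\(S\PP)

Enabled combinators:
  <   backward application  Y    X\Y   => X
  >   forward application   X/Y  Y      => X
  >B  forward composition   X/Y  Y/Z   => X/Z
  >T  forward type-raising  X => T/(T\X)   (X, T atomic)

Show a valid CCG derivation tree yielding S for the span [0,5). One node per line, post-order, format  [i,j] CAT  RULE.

[0,5] S   <
  [0,4] S\PP   <
    [0,1] "heard" : NP
    [1,4] (S\PP)\NP   >
      [1,2] "ate" : ((S\PP)\NP)/NP
      [2,4] NP   >
        [2,3] "gave" : NP/(NP/S)
        [3,4] "today" : NP/S
  [4,5] "this" : S\(S\PP)

[0,1] NP  lex  "heard"
[1,2] ((S\PP)\NP)/NP  lex  "ate"
[2,3] NP/(NP/S)  lex  "gave"
[3,4] NP/S  lex  "today"
[2,4] NP  >  k=3
[1,4] (S\PP)\NP  >  k=2
[0,4] S\PP  <  k=1
[4,5] S\(S\PP)  lex  "this"
[0,5] S  <  k=4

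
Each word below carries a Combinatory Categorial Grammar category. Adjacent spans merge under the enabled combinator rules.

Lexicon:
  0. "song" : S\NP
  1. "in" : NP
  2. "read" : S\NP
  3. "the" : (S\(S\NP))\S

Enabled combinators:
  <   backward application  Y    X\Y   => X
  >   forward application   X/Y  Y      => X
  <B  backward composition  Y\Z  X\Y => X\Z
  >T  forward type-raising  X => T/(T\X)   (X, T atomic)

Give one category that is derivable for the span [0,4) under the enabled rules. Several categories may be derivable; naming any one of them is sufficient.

[0,4] S   <
  [0,1] "song" : S\NP
  [1,4] S\(S\NP)   <
    [1,3] S   >
      [1,2] S/(S\NP)   >T
        [1,2] "in" : NP
      [2,3] "read" : S\NP
    [3,4] "the" : (S\(S\NP))\S

S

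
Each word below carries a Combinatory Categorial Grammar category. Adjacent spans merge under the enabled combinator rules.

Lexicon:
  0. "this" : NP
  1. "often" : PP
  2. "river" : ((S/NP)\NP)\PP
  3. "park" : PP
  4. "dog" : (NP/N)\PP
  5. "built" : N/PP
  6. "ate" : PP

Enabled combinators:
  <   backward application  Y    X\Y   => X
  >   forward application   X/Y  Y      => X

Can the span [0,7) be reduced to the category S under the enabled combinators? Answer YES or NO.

YES

[0,7] S   >
  [0,3] S/NP   <
    [0,1] "this" : NP
    [1,3] (S/NP)\NP   <
      [1,2] "often" : PP
      [2,3] "river" : ((S/NP)\NP)\PP
  [3,7] NP   >
    [3,5] NP/N   <
      [3,4] "park" : PP
      [4,5] "dog" : (NP/N)\PP
    [5,7] N   >
      [5,6] "built" : N/PP
      [6,7] "ate" : PP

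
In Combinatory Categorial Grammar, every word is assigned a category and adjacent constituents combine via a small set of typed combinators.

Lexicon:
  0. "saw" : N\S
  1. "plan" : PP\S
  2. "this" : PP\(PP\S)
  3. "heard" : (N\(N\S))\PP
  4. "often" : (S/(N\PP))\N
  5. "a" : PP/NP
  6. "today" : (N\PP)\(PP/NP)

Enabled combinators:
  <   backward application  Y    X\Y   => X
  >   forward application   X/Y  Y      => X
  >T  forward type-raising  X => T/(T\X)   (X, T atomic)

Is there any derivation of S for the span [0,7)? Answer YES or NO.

YES

[0,7] S   >
  [0,5] S/(N\PP)   <
    [0,4] N   <
      [0,1] "saw" : N\S
      [1,4] N\(N\S)   <
        [1,3] PP   <
          [1,2] "plan" : PP\S
          [2,3] "this" : PP\(PP\S)
        [3,4] "heard" : (N\(N\S))\PP
    [4,5] "often" : (S/(N\PP))\N
  [5,7] N\PP   <
    [5,6] "a" : PP/NP
    [6,7] "today" : (N\PP)\(PP/NP)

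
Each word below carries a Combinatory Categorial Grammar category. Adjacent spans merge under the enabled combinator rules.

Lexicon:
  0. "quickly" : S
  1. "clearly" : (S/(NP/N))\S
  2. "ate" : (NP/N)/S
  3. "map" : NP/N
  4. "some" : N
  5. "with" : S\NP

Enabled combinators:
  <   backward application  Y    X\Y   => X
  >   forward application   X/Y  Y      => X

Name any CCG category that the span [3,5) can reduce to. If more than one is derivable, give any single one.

NP

[0,6] S   >
  [0,2] S/(NP/N)   <
    [0,1] "quickly" : S
    [1,2] "clearly" : (S/(NP/N))\S
  [2,6] NP/N   >
    [2,3] "ate" : (NP/N)/S
    [3,6] S   <
      [3,5] NP   >
        [3,4] "map" : NP/N
        [4,5] "some" : N
      [5,6] "with" : S\NP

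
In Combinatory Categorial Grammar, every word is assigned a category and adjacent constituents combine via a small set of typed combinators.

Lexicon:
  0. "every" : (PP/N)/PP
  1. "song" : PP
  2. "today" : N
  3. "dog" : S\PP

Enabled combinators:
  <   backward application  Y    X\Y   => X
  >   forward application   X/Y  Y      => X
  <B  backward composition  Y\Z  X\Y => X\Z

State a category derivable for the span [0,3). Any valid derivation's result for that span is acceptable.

PP

[0,4] S   <
  [0,3] PP   >
    [0,2] PP/N   >
      [0,1] "every" : (PP/N)/PP
      [1,2] "song" : PP
    [2,3] "today" : N
  [3,4] "dog" : S\PP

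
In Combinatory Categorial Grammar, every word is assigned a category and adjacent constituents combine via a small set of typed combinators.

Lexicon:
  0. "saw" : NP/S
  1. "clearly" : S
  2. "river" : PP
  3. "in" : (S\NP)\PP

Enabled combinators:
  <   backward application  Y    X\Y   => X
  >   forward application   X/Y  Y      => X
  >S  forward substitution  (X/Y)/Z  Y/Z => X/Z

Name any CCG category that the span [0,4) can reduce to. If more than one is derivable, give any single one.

S

[0,4] S   <
  [0,2] NP   >
    [0,1] "saw" : NP/S
    [1,2] "clearly" : S
  [2,4] S\NP   <
    [2,3] "river" : PP
    [3,4] "in" : (S\NP)\PP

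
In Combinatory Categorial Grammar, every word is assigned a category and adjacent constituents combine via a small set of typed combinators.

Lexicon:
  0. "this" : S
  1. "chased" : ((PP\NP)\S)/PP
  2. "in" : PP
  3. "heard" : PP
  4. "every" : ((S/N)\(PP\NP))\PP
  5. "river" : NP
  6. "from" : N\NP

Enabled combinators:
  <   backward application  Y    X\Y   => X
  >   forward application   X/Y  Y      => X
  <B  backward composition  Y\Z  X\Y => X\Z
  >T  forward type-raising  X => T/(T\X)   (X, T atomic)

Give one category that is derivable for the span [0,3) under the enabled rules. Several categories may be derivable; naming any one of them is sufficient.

[0,7] S   >
  [0,5] S/N   <
    [0,3] PP\NP   <
      [0,1] "this" : S
      [1,3] (PP\NP)\S   >
        [1,2] "chased" : ((PP\NP)\S)/PP
        [2,3] "in" : PP
    [3,5] (S/N)\(PP\NP)   <
      [3,4] "heard" : PP
      [4,5] "every" : ((S/N)\(PP\NP))\PP
  [5,7] N   <
    [5,6] "river" : NP
    [6,7] "from" : N\NP

PP\NP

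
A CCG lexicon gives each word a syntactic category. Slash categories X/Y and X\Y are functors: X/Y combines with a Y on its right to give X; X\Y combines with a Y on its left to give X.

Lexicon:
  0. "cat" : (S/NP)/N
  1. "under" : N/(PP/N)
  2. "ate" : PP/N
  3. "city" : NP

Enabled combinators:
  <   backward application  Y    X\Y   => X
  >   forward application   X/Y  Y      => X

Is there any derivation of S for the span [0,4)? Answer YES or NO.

[0,4] S   >
  [0,3] S/NP   >
    [0,1] "cat" : (S/NP)/N
    [1,3] N   >
      [1,2] "under" : N/(PP/N)
      [2,3] "ate" : PP/N
  [3,4] "city" : NP

YES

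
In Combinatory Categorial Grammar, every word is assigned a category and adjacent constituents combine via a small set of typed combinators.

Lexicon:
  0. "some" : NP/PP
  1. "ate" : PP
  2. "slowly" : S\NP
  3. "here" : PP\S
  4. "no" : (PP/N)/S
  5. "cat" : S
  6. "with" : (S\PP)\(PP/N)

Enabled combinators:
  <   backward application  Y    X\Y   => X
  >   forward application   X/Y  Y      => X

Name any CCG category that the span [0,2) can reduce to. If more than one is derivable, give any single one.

NP

[0,7] S   <
  [0,4] PP   <
    [0,3] S   <
      [0,2] NP   >
        [0,1] "some" : NP/PP
        [1,2] "ate" : PP
      [2,3] "slowly" : S\NP
    [3,4] "here" : PP\S
  [4,7] S\PP   <
    [4,6] PP/N   >
      [4,5] "no" : (PP/N)/S
      [5,6] "cat" : S
    [6,7] "with" : (S\PP)\(PP/N)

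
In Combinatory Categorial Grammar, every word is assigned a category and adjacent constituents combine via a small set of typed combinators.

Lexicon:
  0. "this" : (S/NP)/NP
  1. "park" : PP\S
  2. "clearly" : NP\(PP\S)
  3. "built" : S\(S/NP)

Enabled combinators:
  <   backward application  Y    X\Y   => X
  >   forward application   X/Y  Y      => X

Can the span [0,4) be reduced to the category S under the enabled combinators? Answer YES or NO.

YES

[0,4] S   <
  [0,3] S/NP   >
    [0,1] "this" : (S/NP)/NP
    [1,3] NP   <
      [1,2] "park" : PP\S
      [2,3] "clearly" : NP\(PP\S)
  [3,4] "built" : S\(S/NP)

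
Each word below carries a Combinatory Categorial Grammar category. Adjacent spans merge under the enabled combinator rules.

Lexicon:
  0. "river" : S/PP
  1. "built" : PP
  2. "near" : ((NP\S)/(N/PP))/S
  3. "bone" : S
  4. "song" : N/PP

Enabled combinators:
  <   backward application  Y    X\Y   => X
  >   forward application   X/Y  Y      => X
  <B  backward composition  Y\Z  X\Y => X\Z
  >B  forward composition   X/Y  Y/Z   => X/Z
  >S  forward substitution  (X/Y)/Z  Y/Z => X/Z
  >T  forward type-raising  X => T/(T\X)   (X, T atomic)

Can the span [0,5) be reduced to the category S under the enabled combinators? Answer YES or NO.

S/PP PP ((NP\S)/(N/PP))/S S N/PP
CKY chart[0,5] = {N/(N\NP), NP, NP/(NP\NP), PP/(PP\NP), S/(S\NP)}; S ∉ chart

NO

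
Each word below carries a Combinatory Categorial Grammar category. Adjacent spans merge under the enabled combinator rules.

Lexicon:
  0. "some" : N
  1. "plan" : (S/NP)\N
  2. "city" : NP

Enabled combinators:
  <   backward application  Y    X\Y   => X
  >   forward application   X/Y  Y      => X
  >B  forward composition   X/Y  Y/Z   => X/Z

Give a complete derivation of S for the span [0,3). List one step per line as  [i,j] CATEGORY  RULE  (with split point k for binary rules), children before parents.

[0,1] N  lex  "some"
[1,2] (S/NP)\N  lex  "plan"
[0,2] S/NP  <  k=1
[2,3] NP  lex  "city"
[0,3] S  >  k=2

[0,3] S   >
  [0,2] S/NP   <
    [0,1] "some" : N
    [1,2] "plan" : (S/NP)\N
  [2,3] "city" : NP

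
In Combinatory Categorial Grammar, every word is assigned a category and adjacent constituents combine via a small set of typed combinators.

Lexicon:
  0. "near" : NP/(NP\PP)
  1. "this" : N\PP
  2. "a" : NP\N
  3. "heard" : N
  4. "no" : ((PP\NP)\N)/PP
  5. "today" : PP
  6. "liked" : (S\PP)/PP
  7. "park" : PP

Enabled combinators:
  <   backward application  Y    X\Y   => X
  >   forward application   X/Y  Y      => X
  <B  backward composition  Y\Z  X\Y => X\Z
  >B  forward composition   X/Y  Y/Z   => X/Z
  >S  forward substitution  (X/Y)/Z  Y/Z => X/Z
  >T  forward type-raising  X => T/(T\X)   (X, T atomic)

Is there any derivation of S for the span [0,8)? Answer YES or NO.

YES

[0,8] S   <
  [0,6] PP   <
    [0,3] NP   >
      [0,1] "near" : NP/(NP\PP)
      [1,3] NP\PP   <B
        [1,2] "this" : N\PP
        [2,3] "a" : NP\N
    [3,6] PP\NP   <
      [3,4] "heard" : N
      [4,6] (PP\NP)\N   >
        [4,5] "no" : ((PP\NP)\N)/PP
        [5,6] "today" : PP
  [6,8] S\PP   >
    [6,7] "liked" : (S\PP)/PP
    [7,8] "park" : PP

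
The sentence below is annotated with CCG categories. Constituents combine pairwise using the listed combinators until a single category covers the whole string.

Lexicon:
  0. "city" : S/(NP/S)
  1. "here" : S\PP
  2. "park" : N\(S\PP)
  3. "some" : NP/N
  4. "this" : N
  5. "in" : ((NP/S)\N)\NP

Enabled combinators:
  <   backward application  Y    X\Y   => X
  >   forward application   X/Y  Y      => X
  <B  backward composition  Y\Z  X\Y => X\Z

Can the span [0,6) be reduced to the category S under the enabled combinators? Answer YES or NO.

[0,6] S   >
  [0,1] "city" : S/(NP/S)
  [1,6] NP/S   <
    [1,3] N   <
      [1,2] "here" : S\PP
      [2,3] "park" : N\(S\PP)
    [3,6] (NP/S)\N   <
      [3,5] NP   >
        [3,4] "some" : NP/N
        [4,5] "this" : N
      [5,6] "in" : ((NP/S)\N)\NP

YES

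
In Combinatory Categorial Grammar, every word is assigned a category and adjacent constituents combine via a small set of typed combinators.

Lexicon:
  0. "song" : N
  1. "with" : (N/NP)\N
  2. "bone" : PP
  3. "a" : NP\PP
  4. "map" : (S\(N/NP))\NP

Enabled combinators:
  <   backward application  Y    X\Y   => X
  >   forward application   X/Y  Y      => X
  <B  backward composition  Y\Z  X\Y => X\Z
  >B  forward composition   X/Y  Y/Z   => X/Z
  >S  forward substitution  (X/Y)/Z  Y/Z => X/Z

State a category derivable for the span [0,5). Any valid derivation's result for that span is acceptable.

[0,5] S   <
  [0,1] "song" : N
  [1,5] S\N   <B
    [1,2] "with" : (N/NP)\N
    [2,5] S\(N/NP)   <
      [2,4] NP   <
        [2,3] "bone" : PP
        [3,4] "a" : NP\PP
      [4,5] "map" : (S\(N/NP))\NP

S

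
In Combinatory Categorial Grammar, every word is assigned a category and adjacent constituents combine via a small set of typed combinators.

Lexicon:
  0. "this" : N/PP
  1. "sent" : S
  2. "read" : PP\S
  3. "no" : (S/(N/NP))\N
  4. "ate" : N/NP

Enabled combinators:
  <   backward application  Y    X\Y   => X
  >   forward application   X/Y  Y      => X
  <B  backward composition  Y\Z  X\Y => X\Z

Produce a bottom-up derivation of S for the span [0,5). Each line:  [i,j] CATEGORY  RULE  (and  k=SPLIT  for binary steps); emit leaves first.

[0,5] S   >
  [0,4] S/(N/NP)   <
    [0,3] N   >
      [0,1] "this" : N/PP
      [1,3] PP   <
        [1,2] "sent" : S
        [2,3] "read" : PP\S
    [3,4] "no" : (S/(N/NP))\N
  [4,5] "ate" : N/NP

[0,1] N/PP  lex  "this"
[1,2] S  lex  "sent"
[2,3] PP\S  lex  "read"
[1,3] PP  <  k=2
[0,3] N  >  k=1
[3,4] (S/(N/NP))\N  lex  "no"
[0,4] S/(N/NP)  <  k=3
[4,5] N/NP  lex  "ate"
[0,5] S  >  k=4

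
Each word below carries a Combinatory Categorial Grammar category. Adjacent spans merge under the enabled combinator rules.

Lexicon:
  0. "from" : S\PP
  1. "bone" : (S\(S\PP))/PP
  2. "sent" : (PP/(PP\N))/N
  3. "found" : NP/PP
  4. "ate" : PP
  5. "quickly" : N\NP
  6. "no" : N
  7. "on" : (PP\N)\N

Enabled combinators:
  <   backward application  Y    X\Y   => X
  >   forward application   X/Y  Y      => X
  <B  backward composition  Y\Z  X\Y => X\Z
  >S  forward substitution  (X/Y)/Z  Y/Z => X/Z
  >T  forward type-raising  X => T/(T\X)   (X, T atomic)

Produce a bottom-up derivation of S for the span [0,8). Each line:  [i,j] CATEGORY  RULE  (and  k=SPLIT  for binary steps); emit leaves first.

[0,8] S   <
  [0,1] "from" : S\PP
  [1,8] S\(S\PP)   >
    [1,2] "bone" : (S\(S\PP))/PP
    [2,8] PP   >
      [2,6] PP/(PP\N)   >
        [2,3] "sent" : (PP/(PP\N))/N
        [3,6] N   <
          [3,5] NP   >
            [3,4] "found" : NP/PP
            [4,5] "ate" : PP
          [5,6] "quickly" : N\NP
      [6,8] PP\N   <
        [6,7] "no" : N
        [7,8] "on" : (PP\N)\N

[0,1] S\PP  lex  "from"
[1,2] (S\(S\PP))/PP  lex  "bone"
[2,3] (PP/(PP\N))/N  lex  "sent"
[3,4] NP/PP  lex  "found"
[4,5] PP  lex  "ate"
[3,5] NP  >  k=4
[5,6] N\NP  lex  "quickly"
[3,6] N  <  k=5
[2,6] PP/(PP\N)  >  k=3
[6,7] N  lex  "no"
[7,8] (PP\N)\N  lex  "on"
[6,8] PP\N  <  k=7
[2,8] PP  >  k=6
[1,8] S\(S\PP)  >  k=2
[0,8] S  <  k=1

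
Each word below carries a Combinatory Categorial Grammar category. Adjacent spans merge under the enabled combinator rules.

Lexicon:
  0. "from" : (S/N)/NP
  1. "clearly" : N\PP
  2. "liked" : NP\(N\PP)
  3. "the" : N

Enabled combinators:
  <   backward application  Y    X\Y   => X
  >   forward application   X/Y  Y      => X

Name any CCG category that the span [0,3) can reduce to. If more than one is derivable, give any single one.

S/N

[0,4] S   >
  [0,3] S/N   >
    [0,1] "from" : (S/N)/NP
    [1,3] NP   <
      [1,2] "clearly" : N\PP
      [2,3] "liked" : NP\(N\PP)
  [3,4] "the" : N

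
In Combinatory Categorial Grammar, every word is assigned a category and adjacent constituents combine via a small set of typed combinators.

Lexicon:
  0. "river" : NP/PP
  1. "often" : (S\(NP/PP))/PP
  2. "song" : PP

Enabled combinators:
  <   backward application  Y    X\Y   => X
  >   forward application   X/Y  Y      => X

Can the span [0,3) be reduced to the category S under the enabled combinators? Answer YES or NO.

YES

[0,3] S   <
  [0,1] "river" : NP/PP
  [1,3] S\(NP/PP)   >
    [1,2] "often" : (S\(NP/PP))/PP
    [2,3] "song" : PP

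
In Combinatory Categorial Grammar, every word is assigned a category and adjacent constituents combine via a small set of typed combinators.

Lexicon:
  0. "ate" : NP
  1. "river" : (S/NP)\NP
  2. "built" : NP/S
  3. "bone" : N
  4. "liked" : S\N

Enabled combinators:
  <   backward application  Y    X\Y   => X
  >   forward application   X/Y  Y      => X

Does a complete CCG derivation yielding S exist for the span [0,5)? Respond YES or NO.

YES

[0,5] S   >
  [0,2] S/NP   <
    [0,1] "ate" : NP
    [1,2] "river" : (S/NP)\NP
  [2,5] NP   >
    [2,3] "built" : NP/S
    [3,5] S   <
      [3,4] "bone" : N
      [4,5] "liked" : S\N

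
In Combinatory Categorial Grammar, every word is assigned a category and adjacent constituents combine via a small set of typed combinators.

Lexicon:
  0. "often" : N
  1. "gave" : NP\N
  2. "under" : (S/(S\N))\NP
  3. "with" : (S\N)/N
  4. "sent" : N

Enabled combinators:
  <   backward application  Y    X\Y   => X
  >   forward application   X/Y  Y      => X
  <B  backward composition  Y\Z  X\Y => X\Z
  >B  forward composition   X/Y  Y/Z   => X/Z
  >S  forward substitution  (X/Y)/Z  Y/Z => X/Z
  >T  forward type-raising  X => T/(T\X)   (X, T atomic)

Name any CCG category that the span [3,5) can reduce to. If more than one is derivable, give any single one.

[0,5] S   >
  [0,3] S/(S\N)   <
    [0,2] NP   <
      [0,1] "often" : N
      [1,2] "gave" : NP\N
    [2,3] "under" : (S/(S\N))\NP
  [3,5] S\N   >
    [3,4] "with" : (S\N)/N
    [4,5] "sent" : N

S\N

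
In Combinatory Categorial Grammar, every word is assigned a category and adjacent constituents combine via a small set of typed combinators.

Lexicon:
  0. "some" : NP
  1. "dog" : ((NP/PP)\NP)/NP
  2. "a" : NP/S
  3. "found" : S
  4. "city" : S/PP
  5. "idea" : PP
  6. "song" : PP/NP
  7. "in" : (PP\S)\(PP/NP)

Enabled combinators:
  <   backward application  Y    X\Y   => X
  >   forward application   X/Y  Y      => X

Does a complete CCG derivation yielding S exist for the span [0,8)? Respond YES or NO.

NP ((NP/PP)\NP)/NP NP/S S S/PP PP PP/NP (PP\S)\(PP/NP)
CKY chart[0,8] = {NP}; S ∉ chart

NO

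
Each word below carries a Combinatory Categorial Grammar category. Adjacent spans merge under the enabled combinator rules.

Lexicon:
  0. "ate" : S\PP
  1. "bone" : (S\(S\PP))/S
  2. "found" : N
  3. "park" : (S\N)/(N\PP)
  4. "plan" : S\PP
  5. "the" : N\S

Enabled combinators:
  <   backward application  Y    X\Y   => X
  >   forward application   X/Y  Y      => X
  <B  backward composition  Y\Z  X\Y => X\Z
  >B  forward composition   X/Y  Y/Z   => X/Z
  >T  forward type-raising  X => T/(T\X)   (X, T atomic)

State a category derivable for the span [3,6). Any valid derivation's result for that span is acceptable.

S\N

[0,6] S   <
  [0,1] "ate" : S\PP
  [1,6] S\(S\PP)   >
    [1,2] "bone" : (S\(S\PP))/S
    [2,6] S   <
      [2,3] "found" : N
      [3,6] S\N   >
        [3,4] "park" : (S\N)/(N\PP)
        [4,6] N\PP   <B
          [4,5] "plan" : S\PP
          [5,6] "the" : N\S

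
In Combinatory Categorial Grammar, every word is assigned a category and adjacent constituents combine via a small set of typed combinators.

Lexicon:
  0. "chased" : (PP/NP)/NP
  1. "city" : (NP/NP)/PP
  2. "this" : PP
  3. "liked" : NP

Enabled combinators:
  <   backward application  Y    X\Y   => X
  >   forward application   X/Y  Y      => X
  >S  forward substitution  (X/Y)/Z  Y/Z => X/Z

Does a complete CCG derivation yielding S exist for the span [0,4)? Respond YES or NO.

(PP/NP)/NP (NP/NP)/PP PP NP
CKY chart[0,4] = {PP, PP/NP}; S ∉ chart

NO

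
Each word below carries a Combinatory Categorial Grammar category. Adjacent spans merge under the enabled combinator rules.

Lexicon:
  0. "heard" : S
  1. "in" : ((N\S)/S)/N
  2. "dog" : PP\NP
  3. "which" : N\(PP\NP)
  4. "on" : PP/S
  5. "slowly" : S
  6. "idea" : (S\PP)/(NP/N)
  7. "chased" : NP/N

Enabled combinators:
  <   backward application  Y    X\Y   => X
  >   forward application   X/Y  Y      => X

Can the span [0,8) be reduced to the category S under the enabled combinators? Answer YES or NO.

NO

S ((N\S)/S)/N PP\NP N\(PP\NP) PP/S S (S\PP)/(NP/N) NP/N
CKY chart[0,8] = {N}; S ∉ chart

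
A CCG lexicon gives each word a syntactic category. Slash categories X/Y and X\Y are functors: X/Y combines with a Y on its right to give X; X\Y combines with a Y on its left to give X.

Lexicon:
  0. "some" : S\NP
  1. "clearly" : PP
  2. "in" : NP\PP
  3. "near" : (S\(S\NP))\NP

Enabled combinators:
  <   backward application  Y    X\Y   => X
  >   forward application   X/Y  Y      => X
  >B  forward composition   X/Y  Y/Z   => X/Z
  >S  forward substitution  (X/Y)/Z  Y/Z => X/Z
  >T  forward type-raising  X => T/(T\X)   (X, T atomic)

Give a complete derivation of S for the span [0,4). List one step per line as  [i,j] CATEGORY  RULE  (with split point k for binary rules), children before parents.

[0,1] S\NP  lex  "some"
[1,2] PP  lex  "clearly"
[1,2] NP/(NP\PP)  >T
[2,3] NP\PP  lex  "in"
[1,3] NP  >  k=2
[3,4] (S\(S\NP))\NP  lex  "near"
[1,4] S\(S\NP)  <  k=3
[0,4] S  <  k=1

[0,4] S   <
  [0,1] "some" : S\NP
  [1,4] S\(S\NP)   <
    [1,3] NP   >
      [1,2] NP/(NP\PP)   >T
        [1,2] "clearly" : PP
      [2,3] "in" : NP\PP
    [3,4] "near" : (S\(S\NP))\NP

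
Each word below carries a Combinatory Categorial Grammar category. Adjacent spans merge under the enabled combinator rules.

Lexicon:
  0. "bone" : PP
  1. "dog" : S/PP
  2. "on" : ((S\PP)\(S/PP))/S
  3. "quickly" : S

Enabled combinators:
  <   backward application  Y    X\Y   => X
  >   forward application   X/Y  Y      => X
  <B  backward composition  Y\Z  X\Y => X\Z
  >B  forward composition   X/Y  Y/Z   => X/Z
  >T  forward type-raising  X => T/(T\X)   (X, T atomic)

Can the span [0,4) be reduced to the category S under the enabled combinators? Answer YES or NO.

YES

[0,4] S   <
  [0,1] "bone" : PP
  [1,4] S\PP   <
    [1,2] "dog" : S/PP
    [2,4] (S\PP)\(S/PP)   >
      [2,3] "on" : ((S\PP)\(S/PP))/S
      [3,4] "quickly" : S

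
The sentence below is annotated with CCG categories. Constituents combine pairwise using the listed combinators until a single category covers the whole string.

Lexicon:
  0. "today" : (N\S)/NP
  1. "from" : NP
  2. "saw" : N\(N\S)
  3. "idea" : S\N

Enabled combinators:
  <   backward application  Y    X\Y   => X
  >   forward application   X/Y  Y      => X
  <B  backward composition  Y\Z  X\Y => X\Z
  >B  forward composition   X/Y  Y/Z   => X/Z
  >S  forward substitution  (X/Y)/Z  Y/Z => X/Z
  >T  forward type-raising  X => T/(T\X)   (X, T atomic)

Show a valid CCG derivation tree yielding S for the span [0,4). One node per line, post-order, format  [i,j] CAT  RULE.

[0,4] S   <
  [0,3] N   <
    [0,2] N\S   >
      [0,1] "today" : (N\S)/NP
      [1,2] "from" : NP
    [2,3] "saw" : N\(N\S)
  [3,4] "idea" : S\N

[0,1] (N\S)/NP  lex  "today"
[1,2] NP  lex  "from"
[0,2] N\S  >  k=1
[2,3] N\(N\S)  lex  "saw"
[0,3] N  <  k=2
[3,4] S\N  lex  "idea"
[0,4] S  <  k=3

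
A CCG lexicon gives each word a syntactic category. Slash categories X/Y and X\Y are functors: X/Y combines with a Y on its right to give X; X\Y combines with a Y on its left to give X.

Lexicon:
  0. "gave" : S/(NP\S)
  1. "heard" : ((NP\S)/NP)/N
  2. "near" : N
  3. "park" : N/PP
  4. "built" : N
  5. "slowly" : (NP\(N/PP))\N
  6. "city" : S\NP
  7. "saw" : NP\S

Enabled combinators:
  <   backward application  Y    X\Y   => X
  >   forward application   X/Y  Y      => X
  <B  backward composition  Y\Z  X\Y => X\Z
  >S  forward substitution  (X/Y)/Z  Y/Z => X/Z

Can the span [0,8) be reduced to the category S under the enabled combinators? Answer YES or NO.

[0,8] S   >
  [0,1] "gave" : S/(NP\S)
  [1,8] NP\S   <B
    [1,7] S\S   <B
      [1,6] NP\S   >
        [1,3] (NP\S)/NP   >
          [1,2] "heard" : ((NP\S)/NP)/N
          [2,3] "near" : N
        [3,6] NP   <
          [3,4] "park" : N/PP
          [4,6] NP\(N/PP)   <
            [4,5] "built" : N
            [5,6] "slowly" : (NP\(N/PP))\N
      [6,7] "city" : S\NP
    [7,8] "saw" : NP\S

YES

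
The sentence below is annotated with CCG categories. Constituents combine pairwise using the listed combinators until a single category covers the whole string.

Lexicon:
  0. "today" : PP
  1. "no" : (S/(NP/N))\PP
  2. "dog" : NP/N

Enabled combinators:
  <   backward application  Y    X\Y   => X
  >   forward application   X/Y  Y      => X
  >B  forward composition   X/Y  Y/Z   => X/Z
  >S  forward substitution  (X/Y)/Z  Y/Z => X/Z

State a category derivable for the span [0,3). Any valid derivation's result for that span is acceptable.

[0,3] S   >
  [0,2] S/(NP/N)   <
    [0,1] "today" : PP
    [1,2] "no" : (S/(NP/N))\PP
  [2,3] "dog" : NP/N

S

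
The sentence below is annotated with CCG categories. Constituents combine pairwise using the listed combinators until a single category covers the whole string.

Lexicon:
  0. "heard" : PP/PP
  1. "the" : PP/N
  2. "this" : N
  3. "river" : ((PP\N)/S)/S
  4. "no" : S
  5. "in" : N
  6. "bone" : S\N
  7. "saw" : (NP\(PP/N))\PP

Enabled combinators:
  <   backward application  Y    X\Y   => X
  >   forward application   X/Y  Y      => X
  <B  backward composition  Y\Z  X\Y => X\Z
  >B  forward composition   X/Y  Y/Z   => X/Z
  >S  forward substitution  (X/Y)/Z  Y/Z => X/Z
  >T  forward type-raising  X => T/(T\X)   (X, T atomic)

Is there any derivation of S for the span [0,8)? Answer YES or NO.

PP/PP PP/N N ((PP\N)/S)/S S N S\N (NP\(PP/N))\PP
CKY chart[0,8] = {N/(N\NP), NP, NP/(NP\NP), PP/(PP\NP), S/(S\NP)}; S ∉ chart

NO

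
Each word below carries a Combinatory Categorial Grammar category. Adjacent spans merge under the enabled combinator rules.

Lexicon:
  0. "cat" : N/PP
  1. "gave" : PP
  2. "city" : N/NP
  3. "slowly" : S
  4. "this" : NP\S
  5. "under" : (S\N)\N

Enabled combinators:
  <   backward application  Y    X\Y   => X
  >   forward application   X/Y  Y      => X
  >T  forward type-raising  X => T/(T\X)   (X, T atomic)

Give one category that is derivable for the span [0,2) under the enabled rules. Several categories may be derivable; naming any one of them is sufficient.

N

[0,6] S   <
  [0,2] N   >
    [0,1] "cat" : N/PP
    [1,2] "gave" : PP
  [2,6] S\N   <
    [2,5] N   >
      [2,3] "city" : N/NP
      [3,5] NP   >
        [3,4] NP/(NP\S)   >T
          [3,4] "slowly" : S
        [4,5] "this" : NP\S
    [5,6] "under" : (S\N)\N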